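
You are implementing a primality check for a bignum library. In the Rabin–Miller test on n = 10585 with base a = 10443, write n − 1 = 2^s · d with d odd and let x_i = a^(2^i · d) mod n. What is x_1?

10294

n − 1 = 10584 = 2^3 · 1323, so s = 3 and d = 1323.
x_0 = 10443^1323 mod 10585 = 1607.
x_1 = 1607^2 mod 10585 = 10294.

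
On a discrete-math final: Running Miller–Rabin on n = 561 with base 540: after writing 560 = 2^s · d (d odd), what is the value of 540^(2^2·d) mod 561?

375

n − 1 = 560 = 2^4 · 35, so s = 4 and d = 35.
x_0 = 540^35 mod 561 = 276.
x_1 = 276^2 mod 561 = 441.
x_2 = 441^2 mod 561 = 375.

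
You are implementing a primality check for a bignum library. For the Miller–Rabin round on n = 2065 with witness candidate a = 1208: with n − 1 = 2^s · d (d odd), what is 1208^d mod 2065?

n − 1 = 2064 = 2^4 · 129, so s = 4 and d = 129.
Repeated squaring mod 2065: 1208^1 ≡ 1208, 1208^2 ≡ 1374, 1208^4 ≡ 466, 1208^8 ≡ 331, 1208^16 ≡ 116, 1208^32 ≡ 1066, 1208^64 ≡ 606, 1208^128 ≡ 1731.
129 = 128 + 1, so 1208^129 ≡ 1731·1208 ≡ 1268 (mod 2065).

1268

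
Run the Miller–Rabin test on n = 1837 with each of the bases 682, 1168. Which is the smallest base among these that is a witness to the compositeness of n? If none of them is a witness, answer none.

682

n − 1 = 1836 = 2^2 · 459, so s = 2 and d = 459.
Base 682: x_0 = 682^459 mod 1837 = 77. x_0 is neither 1 nor 1836, so continue squaring. x_1 = 77^2 mod 1837 = 418. Reached i = s−1 = 1 without hitting −1: 682 is a Miller–Rabin witness and 1837 is composite.
Base 1168: x_0 = 1168^459 mod 1837 = 1502. x_0 is neither 1 nor 1836, so continue squaring. x_1 = 1502^2 mod 1837 = 168. Reached i = s−1 = 1 without hitting −1: 1168 is a Miller–Rabin witness and 1837 is composite.
The smallest witness among the given bases is 682.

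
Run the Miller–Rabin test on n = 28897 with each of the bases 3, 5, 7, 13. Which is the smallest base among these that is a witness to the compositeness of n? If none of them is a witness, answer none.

n − 1 = 28896 = 2^5 · 903, so s = 5 and d = 903.
Base 3: x_0 = 3^903 mod 28897 = 18749. x_0 is neither 1 nor 28896, so continue squaring. x_1 = 18749^2 mod 28897 = 21893. x_2 = 21893^2 mod 28897 = 17807. x_3 = 17807^2 mod 28897 = 2468. x_4 = 2468^2 mod 28897 = 22654. Reached i = s−1 = 4 without hitting −1: 3 is a Miller–Rabin witness and 28897 is composite.
Base 5: x_0 = 5^903 mod 28897 = 125. x_0 is neither 1 nor 28896, so continue squaring. x_1 = 125^2 mod 28897 = 15625. x_2 = 15625^2 mod 28897 = 18769. x_3 = 18769^2 mod 28897 = 20931. x_4 = 20931^2 mod 28897 = 28241. Reached i = s−1 = 4 without hitting −1: 5 is a Miller–Rabin witness and 28897 is composite.
Base 7: x_0 = 7^903 mod 28897 = 15402. x_0 is neither 1 nor 28896, so continue squaring. x_1 = 15402^2 mod 28897 = 6131. x_2 = 6131^2 mod 28897 = 23061. x_3 = 23061^2 mod 28897 = 18230. x_4 = 18230^2 mod 28897 = 17400. Reached i = s−1 = 4 without hitting −1: 7 is a Miller–Rabin witness and 28897 is composite.
Base 13: x_0 = 13^903 mod 28897 = 7895. x_0 is neither 1 nor 28896, so continue squaring. x_1 = 7895^2 mod 28897 = 196. x_2 = 196^2 mod 28897 = 9519. x_3 = 9519^2 mod 28897 = 19266. x_4 = 19266^2 mod 28897 = 25688. Reached i = s−1 = 4 without hitting −1: 13 is a Miller–Rabin witness and 28897 is composite.
The smallest witness among the given bases is 3.

3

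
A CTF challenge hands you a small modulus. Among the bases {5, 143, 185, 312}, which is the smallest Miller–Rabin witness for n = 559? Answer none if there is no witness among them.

n − 1 = 558 = 2^1 · 279, so s = 1 and d = 279.
Base 5: x_0 = 5^279 mod 559 = 242. x_0 ∉ {1, 558} and s = 1, so 5 is a Miller–Rabin witness and 559 is composite.
Base 143: x_0 = 143^279 mod 559 = 494. x_0 ∉ {1, 558} and s = 1, so 143 is a Miller–Rabin witness and 559 is composite.
Base 185: x_0 = 185^279 mod 559 = 274. x_0 ∉ {1, 558} and s = 1, so 185 is a Miller–Rabin witness and 559 is composite.
Base 312: x_0 = 312^279 mod 559 = 520. x_0 ∉ {1, 558} and s = 1, so 312 is a Miller–Rabin witness and 559 is composite.
The smallest witness among the given bases is 5.

5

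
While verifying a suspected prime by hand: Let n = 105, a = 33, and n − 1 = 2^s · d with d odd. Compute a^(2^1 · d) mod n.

n − 1 = 104 = 2^3 · 13, so s = 3 and d = 13.
Repeated squaring mod 105: 33^1 ≡ 33, 33^2 ≡ 39, 33^4 ≡ 51, 33^8 ≡ 81.
13 = 8 + 4 + 1, so 33^13 ≡ 81·51·33 ≡ 33 (mod 105).
x_0 = 33.
x_1 = 33^2 mod 105 = 39.

39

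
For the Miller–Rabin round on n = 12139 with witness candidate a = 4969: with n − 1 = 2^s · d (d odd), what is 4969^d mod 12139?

5039

n − 1 = 12138 = 2^1 · 6069, so s = 1 and d = 6069.
4969^6069 mod 12139 = 5039.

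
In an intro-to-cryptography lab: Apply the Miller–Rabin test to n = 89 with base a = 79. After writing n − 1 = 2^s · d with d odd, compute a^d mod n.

n − 1 = 88 = 2^3 · 11, so s = 3 and d = 11.
Repeated squaring mod 89: 79^1 ≡ 79, 79^2 ≡ 11, 79^4 ≡ 32, 79^8 ≡ 45.
11 = 8 + 2 + 1, so 79^11 ≡ 45·11·79 ≡ 34 (mod 89).

34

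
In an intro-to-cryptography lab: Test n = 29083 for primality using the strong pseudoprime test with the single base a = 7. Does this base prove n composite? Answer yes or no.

n − 1 = 29082 = 2^1 · 14541, so s = 1 and d = 14541.
Repeated squaring mod 29083: 7^1 ≡ 7, 7^2 ≡ 49, 7^4 ≡ 2401, 7^8 ≡ 6367, 7^16 ≡ 26070, 7^32 ≡ 4273, 7^64 ≡ 23488, 7^128 ≡ 10717, 7^256 ≡ 5322, 7^512 ≡ 25925, 7^1024 ≡ 26578, 7^2048 ≡ 22180, 7^4096 ≡ 13455, 7^8192 ≡ 24433.
14541 = 8192 + 4096 + 2048 + 128 + 64 + 8 + 4 + 1, so 7^14541 ≡ 24433·13455·22180·10717·23488·6367·2401·7 ≡ 23274 (mod 29083).
x_0 = 7^14541 mod 29083 = 23274.
x_0 ∉ {1, 29082} and s = 1, so 7 is a Miller–Rabin witness and 29083 is composite.

yes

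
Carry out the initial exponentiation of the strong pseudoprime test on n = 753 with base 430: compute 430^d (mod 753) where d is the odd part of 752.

n − 1 = 752 = 2^4 · 47, so s = 4 and d = 47.
430^47 mod 753 = 523.

523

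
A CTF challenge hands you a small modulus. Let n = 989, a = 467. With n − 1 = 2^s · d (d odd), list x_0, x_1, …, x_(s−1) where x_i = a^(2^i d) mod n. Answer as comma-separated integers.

n − 1 = 988 = 2^2 · 247, so s = 2 and d = 247.
x_0 = 467^247 mod 989 = 983.
x_1 = 983^2 mod 989 = 36.

983, 36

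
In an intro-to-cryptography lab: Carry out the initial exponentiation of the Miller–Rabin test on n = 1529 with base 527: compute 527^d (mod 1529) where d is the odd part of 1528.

296

n − 1 = 1528 = 2^3 · 191, so s = 3 and d = 191.
527^191 mod 1529 = 296.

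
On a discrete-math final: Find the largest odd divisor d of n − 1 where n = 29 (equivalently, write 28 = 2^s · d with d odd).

Halving: 28 → 14 → 7; 7 is odd.
So 28 = 2^2 · 7.

7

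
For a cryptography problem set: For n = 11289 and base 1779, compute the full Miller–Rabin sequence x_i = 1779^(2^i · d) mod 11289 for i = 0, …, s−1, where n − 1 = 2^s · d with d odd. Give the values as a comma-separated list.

n − 1 = 11288 = 2^3 · 1411, so s = 3 and d = 1411.
x_0 = 1779^1411 mod 11289 = 9351.
x_1 = 9351^2 mod 11289 = 7896.
x_2 = 7896^2 mod 11289 = 8958.

9351, 7896, 8958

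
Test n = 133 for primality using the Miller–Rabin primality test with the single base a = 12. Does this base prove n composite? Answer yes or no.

n − 1 = 132 = 2^2 · 33, so s = 2 and d = 33.
x_0 = 12^33 mod 133 = 132.
x_0 = 132 ≡ −1, so 12 is not a witness.

no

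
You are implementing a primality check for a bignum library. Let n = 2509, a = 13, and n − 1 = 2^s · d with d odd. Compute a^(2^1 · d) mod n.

507

n − 1 = 2508 = 2^2 · 627, so s = 2 and d = 627.
x_0 = 13^627 mod 2509 = 182.
x_1 = 182^2 mod 2509 = 507.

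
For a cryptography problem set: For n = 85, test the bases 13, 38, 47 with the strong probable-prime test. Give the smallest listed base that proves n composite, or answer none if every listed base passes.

n − 1 = 84 = 2^2 · 21, so s = 2 and d = 21.
Base 13: x_0 = 13^21 mod 85 = 13. x_0 is neither 1 nor 84, so continue squaring. x_1 = 13^2 mod 85 = 84. x_1 ≡ −1, so 13 is not a witness.
Base 38: x_0 = 38^21 mod 85 = 38. x_0 is neither 1 nor 84, so continue squaring. x_1 = 38^2 mod 85 = 84. x_1 ≡ −1, so 38 is not a witness.
Base 47: x_0 = 47^21 mod 85 = 47. x_0 is neither 1 nor 84, so continue squaring. x_1 = 47^2 mod 85 = 84. x_1 ≡ −1, so 47 is not a witness.
No listed base is a witness for 85.

none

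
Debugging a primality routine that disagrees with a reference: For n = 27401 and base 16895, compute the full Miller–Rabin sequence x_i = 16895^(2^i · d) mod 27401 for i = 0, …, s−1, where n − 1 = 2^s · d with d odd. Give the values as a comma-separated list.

20690, 17678, 3279

n − 1 = 27400 = 2^3 · 3425, so s = 3 and d = 3425.
x_0 = 16895^3425 mod 27401 = 20690.
x_1 = 20690^2 mod 27401 = 17678.
x_2 = 17678^2 mod 27401 = 3279.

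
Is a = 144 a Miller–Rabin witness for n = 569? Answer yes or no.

no

n − 1 = 568 = 2^3 · 71, so s = 3 and d = 71.
x_0 = 144^71 mod 569 = 483.
x_0 is neither 1 nor 568, so continue squaring.
x_1 = 483^2 mod 569 = 568.
x_1 ≡ −1, so 144 is not a witness.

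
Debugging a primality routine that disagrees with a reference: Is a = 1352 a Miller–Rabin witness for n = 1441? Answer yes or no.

no

n − 1 = 1440 = 2^5 · 45, so s = 5 and d = 45.
x_0 = 1352^45 mod 1441 = 1440.
x_0 = 1440 ≡ −1, so 1352 is not a witness.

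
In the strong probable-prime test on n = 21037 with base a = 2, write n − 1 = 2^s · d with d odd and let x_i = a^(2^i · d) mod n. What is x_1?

13253

n − 1 = 21036 = 2^2 · 5259, so s = 2 and d = 5259.
Repeated squaring mod 21037: 2^1 ≡ 2, 2^2 ≡ 4, 2^4 ≡ 16, 2^8 ≡ 256, 2^16 ≡ 2425, 2^32 ≡ 11302, 2^64 ≡ 19577, 2^128 ≡ 6863, 2^256 ≡ 19963, 2^512 ≡ 17478, 2^1024 ≡ 2207, 2^2048 ≡ 11302, 2^4096 ≡ 19577.
5259 = 4096 + 1024 + 128 + 8 + 2 + 1, so 2^5259 ≡ 19577·2207·6863·256·4·2 ≡ 18211 (mod 21037).
x_0 = 18211.
x_1 = 18211^2 mod 21037 = 13253.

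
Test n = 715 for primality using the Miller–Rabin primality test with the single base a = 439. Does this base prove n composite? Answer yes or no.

n − 1 = 714 = 2^1 · 357, so s = 1 and d = 357.
x_0 = 439^357 mod 715 = 714.
x_0 = 714 ≡ −1, so 439 is not a witness.

no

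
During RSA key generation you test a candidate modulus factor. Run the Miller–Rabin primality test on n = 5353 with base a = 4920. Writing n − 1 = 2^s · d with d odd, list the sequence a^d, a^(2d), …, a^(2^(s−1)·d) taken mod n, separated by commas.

n − 1 = 5352 = 2^3 · 669, so s = 3 and d = 669.
x_0 = 4920^669 mod 5353 = 3190.
x_1 = 3190^2 mod 5353 = 47.
x_2 = 47^2 mod 5353 = 2209.

3190, 47, 2209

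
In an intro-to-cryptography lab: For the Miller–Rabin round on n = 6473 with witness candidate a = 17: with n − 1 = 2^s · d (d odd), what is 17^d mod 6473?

n − 1 = 6472 = 2^3 · 809, so s = 3 and d = 809.
17^809 mod 6473 = 1.

1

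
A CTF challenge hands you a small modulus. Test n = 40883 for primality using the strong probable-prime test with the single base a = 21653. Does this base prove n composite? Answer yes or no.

no

n − 1 = 40882 = 2^1 · 20441, so s = 1 and d = 20441.
Repeated squaring mod 40883: 21653^1 ≡ 21653, 21653^2 ≡ 6165, 21653^4 ≡ 26918, 21653^8 ≡ 9315, 21653^16 ≡ 15499, 21653^32 ≡ 31376, 21653^64 ≡ 31619, 21653^128 ≡ 8279, 21653^256 ≡ 21933, 21653^512 ≡ 27111, 21653^1024 ≡ 11747, 21653^2048 ≡ 11884, 21653^4096 ≡ 19574, 21653^8192 ≡ 26883, 21653^16384 ≡ 6898.
20441 = 16384 + 2048 + 1024 + 512 + 256 + 128 + 64 + 16 + 8 + 1, so 21653^20441 ≡ 6898·11884·11747·27111·21933·8279·31619·15499·9315·21653 ≡ 40882 (mod 40883).
x_0 = 21653^20441 mod 40883 = 40882.
x_0 = 40882 ≡ −1, so 21653 is not a witness.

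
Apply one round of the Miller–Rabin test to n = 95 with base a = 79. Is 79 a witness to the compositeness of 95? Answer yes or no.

yes

n − 1 = 94 = 2^1 · 47, so s = 1 and d = 47.
By repeated squaring, 79^47 ≡ 29 (mod 95).
x_0 = 79^47 mod 95 = 29.
x_0 ∉ {1, 94} and s = 1, so 79 is a Miller–Rabin witness and 95 is composite.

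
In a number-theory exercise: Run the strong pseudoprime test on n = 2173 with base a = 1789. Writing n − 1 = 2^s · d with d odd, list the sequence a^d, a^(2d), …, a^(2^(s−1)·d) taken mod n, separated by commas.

382, 333

n − 1 = 2172 = 2^2 · 543, so s = 2 and d = 543.
x_0 = 1789^543 mod 2173 = 382.
x_1 = 382^2 mod 2173 = 333.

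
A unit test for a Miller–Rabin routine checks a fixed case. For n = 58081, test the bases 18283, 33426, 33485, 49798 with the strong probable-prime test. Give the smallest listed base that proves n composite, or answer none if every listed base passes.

33426

n − 1 = 58080 = 2^5 · 1815, so s = 5 and d = 1815.
Base 18283: x_0 = 18283^1815 mod 58081 = 37431. x_0 is neither 1 nor 58080, so continue squaring. x_1 = 37431^2 mod 58081 = 49879. x_2 = 49879^2 mod 58081 = 15006. x_3 = 15006^2 mod 58081 = 58080. x_3 ≡ −1, so 18283 is not a witness.
Base 33426: x_0 = 33426^1815 mod 58081 = 31942. x_0 is neither 1 nor 58080, so continue squaring. x_1 = 31942^2 mod 58081 = 40518. x_2 = 40518^2 mod 58081 = 48859. x_3 = 48859^2 mod 58081 = 14700. x_4 = 14700^2 mod 58081 = 28680. Reached i = s−1 = 4 without hitting −1: 33426 is a Miller–Rabin witness and 58081 is composite.
Base 33485: x_0 = 33485^1815 mod 58081 = 26104. x_0 is neither 1 nor 58080, so continue squaring. x_1 = 26104^2 mod 58081 = 12524. x_2 = 12524^2 mod 58081 = 31876. x_3 = 31876^2 mod 58081 = 10362. x_4 = 10362^2 mod 58081 = 37356. Reached i = s−1 = 4 without hitting −1: 33485 is a Miller–Rabin witness and 58081 is composite.
Base 49798: x_0 = 49798^1815 mod 58081 = 47883. x_0 is neither 1 nor 58080, so continue squaring. x_1 = 47883^2 mod 58081 = 34214. x_2 = 34214^2 mod 58081 = 33322. x_3 = 33322^2 mod 58081 = 21207. x_4 = 21207^2 mod 58081 = 15666. Reached i = s−1 = 4 without hitting −1: 49798 is a Miller–Rabin witness and 58081 is composite.
The smallest witness among the given bases is 33426.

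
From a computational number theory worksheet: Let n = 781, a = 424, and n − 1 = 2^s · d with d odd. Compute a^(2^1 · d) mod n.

529

n − 1 = 780 = 2^2 · 195, so s = 2 and d = 195.
By repeated squaring, 424^195 ≡ 307 (mod 781).
x_0 = 307.
x_1 = 307^2 mod 781 = 529.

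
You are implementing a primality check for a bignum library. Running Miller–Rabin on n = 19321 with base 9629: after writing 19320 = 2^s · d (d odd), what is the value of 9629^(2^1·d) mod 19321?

15847

n − 1 = 19320 = 2^3 · 2415, so s = 3 and d = 2415.
Repeated squaring mod 19321: 9629^1 ≡ 9629, 9629^2 ≡ 15483, 9629^4 ≡ 7642, 9629^8 ≡ 12102, 9629^16 ≡ 5224, 9629^32 ≡ 8924, 9629^64 ≡ 15935, 9629^128 ≡ 7643, 9629^256 ≡ 8066, 9629^512 ≡ 6549, 9629^1024 ≡ 16102, 9629^2048 ≡ 5905.
2415 = 2048 + 256 + 64 + 32 + 8 + 4 + 2 + 1, so 9629^2415 ≡ 5905·8066·15935·8924·12102·7642·15483·9629 ≡ 7924 (mod 19321).
x_0 = 7924.
x_1 = 7924^2 mod 19321 = 15847.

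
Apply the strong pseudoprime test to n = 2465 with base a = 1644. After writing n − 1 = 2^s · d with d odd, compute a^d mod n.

1799

n − 1 = 2464 = 2^5 · 77, so s = 5 and d = 77.
1644^77 mod 2465 = 1799.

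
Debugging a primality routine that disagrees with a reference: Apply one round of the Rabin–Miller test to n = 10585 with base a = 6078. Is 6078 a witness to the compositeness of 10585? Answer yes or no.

no

n − 1 = 10584 = 2^3 · 1323, so s = 3 and d = 1323.
x_0 = 6078^1323 mod 10585 = 8422.
x_0 is neither 1 nor 10584, so continue squaring.
x_1 = 8422^2 mod 10585 = 10584.
x_1 ≡ −1, so 6078 is not a witness.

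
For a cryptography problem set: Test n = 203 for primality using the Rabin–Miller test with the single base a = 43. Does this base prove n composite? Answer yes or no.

n − 1 = 202 = 2^1 · 101, so s = 1 and d = 101.
x_0 = 43^101 mod 203 = 127.
x_0 ∉ {1, 202} and s = 1, so 43 is a Miller–Rabin witness and 203 is composite.

yes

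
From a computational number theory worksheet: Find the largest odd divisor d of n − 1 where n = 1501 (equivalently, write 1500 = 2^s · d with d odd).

Halving: 1500 → 750 → 375; 375 is odd.
So 1500 = 2^2 · 375.

375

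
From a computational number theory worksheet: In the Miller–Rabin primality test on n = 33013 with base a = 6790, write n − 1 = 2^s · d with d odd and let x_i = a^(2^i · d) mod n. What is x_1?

n − 1 = 33012 = 2^2 · 8253, so s = 2 and d = 8253.
x_0 = 6790^8253 mod 33013 = 33012.
x_1 = 33012^2 mod 33013 = 1.

1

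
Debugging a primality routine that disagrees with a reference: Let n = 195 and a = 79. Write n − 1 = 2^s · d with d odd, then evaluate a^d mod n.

79

n − 1 = 194 = 2^1 · 97, so s = 1 and d = 97.
79^97 mod 195 = 79.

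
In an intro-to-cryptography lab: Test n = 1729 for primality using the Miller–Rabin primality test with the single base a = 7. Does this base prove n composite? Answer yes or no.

n − 1 = 1728 = 2^6 · 27, so s = 6 and d = 27.
Repeated squaring mod 1729: 7^1 ≡ 7, 7^2 ≡ 49, 7^4 ≡ 672, 7^8 ≡ 315, 7^16 ≡ 672.
27 = 16 + 8 + 2 + 1, so 7^27 ≡ 672·315·49·7 ≡ 343 (mod 1729).
x_0 = 7^27 mod 1729 = 343.
x_0 is neither 1 nor 1728, so continue squaring.
x_1 = 343^2 mod 1729 = 77.
x_2 = 77^2 mod 1729 = 742.
x_3 = 742^2 mod 1729 = 742.
x_4 = 742^2 mod 1729 = 742.
x_5 = 742^2 mod 1729 = 742.
Reached i = s−1 = 5 without hitting −1: 7 is a Miller–Rabin witness and 1729 is composite.

yes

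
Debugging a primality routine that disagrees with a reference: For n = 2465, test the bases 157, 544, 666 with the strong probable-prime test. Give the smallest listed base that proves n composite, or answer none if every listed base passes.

n − 1 = 2464 = 2^5 · 77, so s = 5 and d = 77.
Base 157: x_0 = 157^77 mod 2465 = 157. x_0 is neither 1 nor 2464, so continue squaring. x_1 = 157^2 mod 2465 = 2464. x_1 ≡ −1, so 157 is not a witness.
Base 544: x_0 = 544^77 mod 2465 = 289. x_0 is neither 1 nor 2464, so continue squaring. x_1 = 289^2 mod 2465 = 2176. x_2 = 2176^2 mod 2465 = 2176. x_3 = 2176^2 mod 2465 = 2176. x_4 = 2176^2 mod 2465 = 2176. Reached i = s−1 = 4 without hitting −1: 544 is a Miller–Rabin witness and 2465 is composite.
Base 666: x_0 = 666^77 mod 2465 = 811. x_0 is neither 1 nor 2464, so continue squaring. x_1 = 811^2 mod 2465 = 2031. x_2 = 2031^2 mod 2465 = 1016. x_3 = 1016^2 mod 2465 = 1886. x_4 = 1886^2 mod 2465 = 1. x_4 = 1 but x_3 ≠ ±1, a nontrivial square root of 1 — 666 is a witness and 2465 is composite.
The smallest witness among the given bases is 544.

544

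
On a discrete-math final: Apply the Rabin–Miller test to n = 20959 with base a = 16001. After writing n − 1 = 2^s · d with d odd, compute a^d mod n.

n − 1 = 20958 = 2^1 · 10479, so s = 1 and d = 10479.
By repeated squaring, 16001^10479 ≡ 20958 (mod 20959).

20958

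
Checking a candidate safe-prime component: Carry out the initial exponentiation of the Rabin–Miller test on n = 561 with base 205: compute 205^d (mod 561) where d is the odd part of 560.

307

n − 1 = 560 = 2^4 · 35, so s = 4 and d = 35.
Repeated squaring mod 561: 205^1 ≡ 205, 205^2 ≡ 511, 205^4 ≡ 256, 205^8 ≡ 460, 205^16 ≡ 103, 205^32 ≡ 511.
35 = 32 + 2 + 1, so 205^35 ≡ 511·511·205 ≡ 307 (mod 561).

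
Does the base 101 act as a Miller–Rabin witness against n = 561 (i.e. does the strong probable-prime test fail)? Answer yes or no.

no

n − 1 = 560 = 2^4 · 35, so s = 4 and d = 35.
x_0 = 101^35 mod 561 = 560.
x_0 = 560 ≡ −1, so 101 is not a witness.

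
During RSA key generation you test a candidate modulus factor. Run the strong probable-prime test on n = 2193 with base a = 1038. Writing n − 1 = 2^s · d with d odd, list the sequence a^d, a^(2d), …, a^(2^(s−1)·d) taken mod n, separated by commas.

681, 1038, 681, 1038

n − 1 = 2192 = 2^4 · 137, so s = 4 and d = 137.
x_0 = 1038^137 mod 2193 = 681.
x_1 = 681^2 mod 2193 = 1038.
x_2 = 1038^2 mod 2193 = 681.
x_3 = 681^2 mod 2193 = 1038.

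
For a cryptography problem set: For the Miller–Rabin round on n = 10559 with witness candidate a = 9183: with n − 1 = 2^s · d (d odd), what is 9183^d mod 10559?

1

n − 1 = 10558 = 2^1 · 5279, so s = 1 and d = 5279.
9183^5279 mod 10559 = 1.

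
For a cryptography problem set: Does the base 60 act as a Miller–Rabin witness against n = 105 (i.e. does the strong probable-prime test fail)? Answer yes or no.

yes

n − 1 = 104 = 2^3 · 13, so s = 3 and d = 13.
Repeated squaring mod 105: 60^1 ≡ 60, 60^2 ≡ 30, 60^4 ≡ 60, 60^8 ≡ 30.
13 = 8 + 4 + 1, so 60^13 ≡ 30·60·60 ≡ 60 (mod 105).
x_0 = 60^13 mod 105 = 60.
x_0 is neither 1 nor 104, so continue squaring.
x_1 = 60^2 mod 105 = 30.
x_2 = 30^2 mod 105 = 60.
Reached i = s−1 = 2 without hitting −1: 60 is a Miller–Rabin witness and 105 is composite.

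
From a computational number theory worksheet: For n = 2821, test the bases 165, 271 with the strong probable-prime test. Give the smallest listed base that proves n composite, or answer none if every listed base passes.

271

n − 1 = 2820 = 2^2 · 705, so s = 2 and d = 705.
Base 165: x_0 = 165^705 mod 2821 = 1. x_0 = 1, so 165 is not a witness.
Base 271: x_0 = 271^705 mod 2821 = 216. x_0 is neither 1 nor 2820, so continue squaring. x_1 = 216^2 mod 2821 = 1520. Reached i = s−1 = 1 without hitting −1: 271 is a Miller–Rabin witness and 2821 is composite.
The smallest witness among the given bases is 271.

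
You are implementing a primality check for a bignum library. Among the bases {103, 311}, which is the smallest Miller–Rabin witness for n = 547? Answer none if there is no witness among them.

none

n − 1 = 546 = 2^1 · 273, so s = 1 and d = 273.
Base 103: x_0 = 103^273 mod 547 = 546. x_0 = 546 ≡ −1, so 103 is not a witness.
Base 311: x_0 = 311^273 mod 547 = 1. x_0 = 1, so 311 is not a witness.
No listed base is a witness for 547.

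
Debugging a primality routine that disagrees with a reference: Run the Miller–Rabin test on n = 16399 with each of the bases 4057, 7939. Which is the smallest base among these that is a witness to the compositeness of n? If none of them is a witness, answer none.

n − 1 = 16398 = 2^1 · 8199, so s = 1 and d = 8199.
Base 4057: x_0 = 4057^8199 mod 16399 = 581. x_0 ∉ {1, 16398} and s = 1, so 4057 is a Miller–Rabin witness and 16399 is composite.
Base 7939: x_0 = 7939^8199 mod 16399 = 11871. x_0 ∉ {1, 16398} and s = 1, so 7939 is a Miller–Rabin witness and 16399 is composite.
The smallest witness among the given bases is 4057.

4057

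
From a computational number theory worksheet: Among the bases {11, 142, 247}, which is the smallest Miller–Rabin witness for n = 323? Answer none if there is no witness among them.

11

n − 1 = 322 = 2^1 · 161, so s = 1 and d = 161.
Base 11: x_0 = 11^161 mod 323 = 45. x_0 ∉ {1, 322} and s = 1, so 11 is a Miller–Rabin witness and 323 is composite.
Base 142: x_0 = 142^161 mod 323 = 74. x_0 ∉ {1, 322} and s = 1, so 142 is a Miller–Rabin witness and 323 is composite.
Base 247: x_0 = 247^161 mod 323 = 247. x_0 ∉ {1, 322} and s = 1, so 247 is a Miller–Rabin witness and 323 is composite.
The smallest witness among the given bases is 11.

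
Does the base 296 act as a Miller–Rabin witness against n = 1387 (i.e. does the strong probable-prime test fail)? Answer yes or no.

n − 1 = 1386 = 2^1 · 693, so s = 1 and d = 693.
Repeated squaring mod 1387: 296^1 ≡ 296, 296^2 ≡ 235, 296^4 ≡ 1132, 296^8 ≡ 1223, 296^16 ≡ 543, 296^32 ≡ 805, 296^64 ≡ 296, 296^128 ≡ 235, 296^256 ≡ 1132, 296^512 ≡ 1223.
693 = 512 + 128 + 32 + 16 + 4 + 1, so 296^693 ≡ 1223·235·805·543·1132·296 ≡ 1 (mod 1387).
x_0 = 296^693 mod 1387 = 1.
x_0 = 1, so 296 is not a witness.

no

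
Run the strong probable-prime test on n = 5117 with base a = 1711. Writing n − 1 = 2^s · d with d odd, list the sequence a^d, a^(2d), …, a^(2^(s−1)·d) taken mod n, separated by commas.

2649, 1794

n − 1 = 5116 = 2^2 · 1279, so s = 2 and d = 1279.
x_0 = 1711^1279 mod 5117 = 2649.
x_1 = 2649^2 mod 5117 = 1794.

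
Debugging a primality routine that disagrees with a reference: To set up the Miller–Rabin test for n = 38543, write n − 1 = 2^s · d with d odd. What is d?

19271

Halving: 38542 → 19271; 19271 is odd.
So 38542 = 2^1 · 19271.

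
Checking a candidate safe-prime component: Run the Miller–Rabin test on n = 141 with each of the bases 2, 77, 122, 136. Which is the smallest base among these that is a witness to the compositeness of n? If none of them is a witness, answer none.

2

n − 1 = 140 = 2^2 · 35, so s = 2 and d = 35.
Base 2: x_0 = 2^35 mod 141 = 101. x_0 is neither 1 nor 140, so continue squaring. x_1 = 101^2 mod 141 = 49. Reached i = s−1 = 1 without hitting −1: 2 is a Miller–Rabin witness and 141 is composite.
Base 77: x_0 = 77^35 mod 141 = 86. x_0 is neither 1 nor 140, so continue squaring. x_1 = 86^2 mod 141 = 64. Reached i = s−1 = 1 without hitting −1: 77 is a Miller–Rabin witness and 141 is composite.
Base 122: x_0 = 122^35 mod 141 = 128. x_0 is neither 1 nor 140, so continue squaring. x_1 = 128^2 mod 141 = 28. Reached i = s−1 = 1 without hitting −1: 122 is a Miller–Rabin witness and 141 is composite.
Base 136: x_0 = 136^35 mod 141 = 112. x_0 is neither 1 nor 140, so continue squaring. x_1 = 112^2 mod 141 = 136. Reached i = s−1 = 1 without hitting −1: 136 is a Miller–Rabin witness and 141 is composite.
The smallest witness among the given bases is 2.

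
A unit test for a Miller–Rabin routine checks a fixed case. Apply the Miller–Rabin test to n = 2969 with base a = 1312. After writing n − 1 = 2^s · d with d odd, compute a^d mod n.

n − 1 = 2968 = 2^3 · 371, so s = 3 and d = 371.
1312^371 mod 2969 = 2425.

2425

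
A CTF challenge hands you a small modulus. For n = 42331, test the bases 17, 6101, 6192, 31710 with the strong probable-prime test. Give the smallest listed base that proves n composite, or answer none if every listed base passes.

n − 1 = 42330 = 2^1 · 21165, so s = 1 and d = 21165.
Base 17: x_0 = 17^21165 mod 42331 = 1. x_0 = 1, so 17 is not a witness.
Base 6101: x_0 = 6101^21165 mod 42331 = 1. x_0 = 1, so 6101 is not a witness.
Base 6192: x_0 = 6192^21165 mod 42331 = 1. x_0 = 1, so 6192 is not a witness.
Base 31710: x_0 = 31710^21165 mod 42331 = 42330. x_0 = 42330 ≡ −1, so 31710 is not a witness.
No listed base is a witness for 42331.

none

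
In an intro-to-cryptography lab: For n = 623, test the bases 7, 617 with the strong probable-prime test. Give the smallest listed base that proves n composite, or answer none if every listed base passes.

n − 1 = 622 = 2^1 · 311, so s = 1 and d = 311.
Base 7: x_0 = 7^311 mod 623 = 280. x_0 ∉ {1, 622} and s = 1, so 7 is a Miller–Rabin witness and 623 is composite.
Base 617: x_0 = 617^311 mod 623 = 127. x_0 ∉ {1, 622} and s = 1, so 617 is a Miller–Rabin witness and 623 is composite.
The smallest witness among the given bases is 7.

7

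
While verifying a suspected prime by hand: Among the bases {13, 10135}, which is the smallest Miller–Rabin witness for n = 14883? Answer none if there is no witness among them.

13

n − 1 = 14882 = 2^1 · 7441, so s = 1 and d = 7441.
Base 13: x_0 = 13^7441 mod 14883 = 5425. x_0 ∉ {1, 14882} and s = 1, so 13 is a Miller–Rabin witness and 14883 is composite.
Base 10135: x_0 = 10135^7441 mod 14883 = 12841. x_0 ∉ {1, 14882} and s = 1, so 10135 is a Miller–Rabin witness and 14883 is composite.
The smallest witness among the given bases is 13.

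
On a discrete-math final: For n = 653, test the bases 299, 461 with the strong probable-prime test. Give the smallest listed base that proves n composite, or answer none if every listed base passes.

n − 1 = 652 = 2^2 · 163, so s = 2 and d = 163.
Base 299: x_0 = 299^163 mod 653 = 1. x_0 = 1, so 299 is not a witness.
Base 461: x_0 = 461^163 mod 653 = 504. x_0 is neither 1 nor 652, so continue squaring. x_1 = 504^2 mod 653 = 652. x_1 ≡ −1, so 461 is not a witness.
No listed base is a witness for 653.

none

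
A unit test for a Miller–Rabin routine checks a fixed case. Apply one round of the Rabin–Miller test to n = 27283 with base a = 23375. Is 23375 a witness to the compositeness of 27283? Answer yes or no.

no

n − 1 = 27282 = 2^1 · 13641, so s = 1 and d = 13641.
x_0 = 23375^13641 mod 27283 = 1.
x_0 = 1, so 23375 is not a witness.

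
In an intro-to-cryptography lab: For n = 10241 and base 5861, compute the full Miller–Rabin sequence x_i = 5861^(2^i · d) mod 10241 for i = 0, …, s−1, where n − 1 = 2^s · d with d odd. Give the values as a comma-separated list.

4918, 7723, 1145, 177, 606, 8801, 4918, 7723, 1145, 177, 606

n − 1 = 10240 = 2^11 · 5, so s = 11 and d = 5.
x_0 = 5861^5 mod 10241 = 4918.
x_1 = 4918^2 mod 10241 = 7723.
x_2 = 7723^2 mod 10241 = 1145.
x_3 = 1145^2 mod 10241 = 177.
x_4 = 177^2 mod 10241 = 606.
x_5 = 606^2 mod 10241 = 8801.
x_6 = 8801^2 mod 10241 = 4918.
x_7 = 4918^2 mod 10241 = 7723.
x_8 = 7723^2 mod 10241 = 1145.
x_9 = 1145^2 mod 10241 = 177.
x_10 = 177^2 mod 10241 = 606.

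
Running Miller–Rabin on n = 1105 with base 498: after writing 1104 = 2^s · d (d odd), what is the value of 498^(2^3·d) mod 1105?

781

n − 1 = 1104 = 2^4 · 69, so s = 4 and d = 69.
x_0 = 498^69 mod 1105 = 558.
x_1 = 558^2 mod 1105 = 859.
x_2 = 859^2 mod 1105 = 846.
x_3 = 846^2 mod 1105 = 781.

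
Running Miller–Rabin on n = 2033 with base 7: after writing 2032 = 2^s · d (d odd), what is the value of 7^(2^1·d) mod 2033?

n − 1 = 2032 = 2^4 · 127, so s = 4 and d = 127.
x_0 = 7^127 mod 2033 = 1280.
x_1 = 1280^2 mod 2033 = 1835.

1835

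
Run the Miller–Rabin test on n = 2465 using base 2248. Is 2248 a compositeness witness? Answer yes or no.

no

n − 1 = 2464 = 2^5 · 77, so s = 5 and d = 77.
x_0 = 2248^77 mod 2465 = 1143.
x_0 is neither 1 nor 2464, so continue squaring.
x_1 = 1143^2 mod 2465 = 2464.
x_1 ≡ −1, so 2248 is not a witness.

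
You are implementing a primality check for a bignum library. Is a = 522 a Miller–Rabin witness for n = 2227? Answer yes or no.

n − 1 = 2226 = 2^1 · 1113, so s = 1 and d = 1113.
x_0 = 522^1113 mod 2227 = 1042.
x_0 ∉ {1, 2226} and s = 1, so 522 is a Miller–Rabin witness and 2227 is composite.

yes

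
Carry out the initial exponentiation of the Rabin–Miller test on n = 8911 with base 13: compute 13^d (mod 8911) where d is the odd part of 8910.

8910

n − 1 = 8910 = 2^1 · 4455, so s = 1 and d = 4455.
13^4455 mod 8911 = 8910.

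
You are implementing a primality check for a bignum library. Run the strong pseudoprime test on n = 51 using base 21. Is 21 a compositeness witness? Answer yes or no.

yes

n − 1 = 50 = 2^1 · 25, so s = 1 and d = 25.
x_0 = 21^25 mod 51 = 21.
x_0 ∉ {1, 50} and s = 1, so 21 is a Miller–Rabin witness and 51 is composite.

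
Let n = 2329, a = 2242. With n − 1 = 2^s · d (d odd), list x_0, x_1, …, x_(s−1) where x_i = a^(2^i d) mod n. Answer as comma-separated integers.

n − 1 = 2328 = 2^3 · 291, so s = 3 and d = 291.
x_0 = 2242^291 mod 2329 = 1267.
x_1 = 1267^2 mod 2329 = 608.
x_2 = 608^2 mod 2329 = 1682.

1267, 608, 1682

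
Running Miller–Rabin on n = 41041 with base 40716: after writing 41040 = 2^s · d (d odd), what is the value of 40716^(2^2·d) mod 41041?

n − 1 = 41040 = 2^4 · 2565, so s = 4 and d = 2565.
x_0 = 40716^2565 mod 41041 = 29107.
x_1 = 29107^2 mod 41041 = 8086.
x_2 = 8086^2 mod 41041 = 5083.

5083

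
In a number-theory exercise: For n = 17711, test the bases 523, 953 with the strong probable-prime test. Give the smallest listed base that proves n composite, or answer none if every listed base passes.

953

n − 1 = 17710 = 2^1 · 8855, so s = 1 and d = 8855.
Base 523: x_0 = 523^8855 mod 17711 = 1. x_0 = 1, so 523 is not a witness.
Base 953: x_0 = 953^8855 mod 17711 = 8265. x_0 ∉ {1, 17710} and s = 1, so 953 is a Miller–Rabin witness and 17711 is composite.
The smallest witness among the given bases is 953.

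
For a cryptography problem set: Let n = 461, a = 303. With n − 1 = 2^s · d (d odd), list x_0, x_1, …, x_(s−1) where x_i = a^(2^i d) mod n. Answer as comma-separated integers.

n − 1 = 460 = 2^2 · 115, so s = 2 and d = 115.
x_0 = 303^115 mod 461 = 460.
x_1 = 460^2 mod 461 = 1.

460, 1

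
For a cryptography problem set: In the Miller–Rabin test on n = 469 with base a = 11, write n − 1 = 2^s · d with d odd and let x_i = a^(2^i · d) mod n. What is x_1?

344

n − 1 = 468 = 2^2 · 117, so s = 2 and d = 117.
x_0 = 11^117 mod 469 = 204.
x_1 = 204^2 mod 469 = 344.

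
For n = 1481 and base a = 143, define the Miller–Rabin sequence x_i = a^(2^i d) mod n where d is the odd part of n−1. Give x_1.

465

n − 1 = 1480 = 2^3 · 185, so s = 3 and d = 185.
x_0 = 143^185 mod 1481 = 511.
x_1 = 511^2 mod 1481 = 465.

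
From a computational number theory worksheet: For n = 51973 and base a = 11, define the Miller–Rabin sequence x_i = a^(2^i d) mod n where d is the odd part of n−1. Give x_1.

1

n − 1 = 51972 = 2^2 · 12993, so s = 2 and d = 12993.
x_0 = 11^12993 mod 51973 = 51972.
x_1 = 51972^2 mod 51973 = 1.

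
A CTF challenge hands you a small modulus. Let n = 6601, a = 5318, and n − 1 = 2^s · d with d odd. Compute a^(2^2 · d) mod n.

4509

n − 1 = 6600 = 2^3 · 825, so s = 3 and d = 825.
By repeated squaring, 5318^825 ≡ 4185 (mod 6601).
x_0 = 4185.
x_1 = 4185^2 mod 6601 = 1772.
x_2 = 1772^2 mod 6601 = 4509.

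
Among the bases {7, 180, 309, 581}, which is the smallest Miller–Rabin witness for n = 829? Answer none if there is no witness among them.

n − 1 = 828 = 2^2 · 207, so s = 2 and d = 207.
Base 7: x_0 = 7^207 mod 829 = 583. x_0 is neither 1 nor 828, so continue squaring. x_1 = 583^2 mod 829 = 828. x_1 ≡ −1, so 7 is not a witness.
Base 180: x_0 = 180^207 mod 829 = 828. x_0 = 828 ≡ −1, so 180 is not a witness.
Base 309: x_0 = 309^207 mod 829 = 246. x_0 is neither 1 nor 828, so continue squaring. x_1 = 246^2 mod 829 = 828. x_1 ≡ −1, so 309 is not a witness.
Base 581: x_0 = 581^207 mod 829 = 1. x_0 = 1, so 581 is not a witness.
No listed base is a witness for 829.

none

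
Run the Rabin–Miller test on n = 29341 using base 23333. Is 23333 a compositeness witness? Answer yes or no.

n − 1 = 29340 = 2^2 · 7335, so s = 2 and d = 7335.
x_0 = 23333^7335 mod 29341 = 2917.
x_0 is neither 1 nor 29340, so continue squaring.
x_1 = 2917^2 mod 29341 = 29340.
x_1 ≡ −1, so 23333 is not a witness.

no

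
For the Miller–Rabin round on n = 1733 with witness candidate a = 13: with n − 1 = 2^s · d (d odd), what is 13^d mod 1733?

1732

n − 1 = 1732 = 2^2 · 433, so s = 2 and d = 433.
13^433 mod 1733 = 1732.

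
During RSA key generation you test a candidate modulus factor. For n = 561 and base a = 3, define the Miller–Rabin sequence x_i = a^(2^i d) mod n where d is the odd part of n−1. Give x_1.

474

n − 1 = 560 = 2^4 · 35, so s = 4 and d = 35.
x_0 = 3^35 mod 561 = 78.
x_1 = 78^2 mod 561 = 474.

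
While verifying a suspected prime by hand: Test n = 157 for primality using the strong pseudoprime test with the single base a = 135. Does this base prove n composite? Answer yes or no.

n − 1 = 156 = 2^2 · 39, so s = 2 and d = 39.
Repeated squaring mod 157: 135^1 ≡ 135, 135^2 ≡ 13, 135^4 ≡ 12, 135^8 ≡ 144, 135^16 ≡ 12, 135^32 ≡ 144.
39 = 32 + 4 + 2 + 1, so 135^39 ≡ 144·12·13·135 ≡ 28 (mod 157).
x_0 = 135^39 mod 157 = 28.
x_0 is neither 1 nor 156, so continue squaring.
x_1 = 28^2 mod 157 = 156.
x_1 ≡ −1, so 135 is not a witness.

no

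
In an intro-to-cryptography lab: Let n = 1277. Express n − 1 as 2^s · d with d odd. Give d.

319

Halving: 1276 → 638 → 319; 319 is odd.
So 1276 = 2^2 · 319.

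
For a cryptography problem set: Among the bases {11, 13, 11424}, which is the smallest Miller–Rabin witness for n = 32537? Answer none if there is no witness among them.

none

n − 1 = 32536 = 2^3 · 4067, so s = 3 and d = 4067.
Base 11: x_0 = 11^4067 mod 32537 = 22307. x_0 is neither 1 nor 32536, so continue squaring. x_1 = 22307^2 mod 32537 = 13908. x_2 = 13908^2 mod 32537 = 32536. x_2 ≡ −1, so 11 is not a witness.
Base 13: x_0 = 13^4067 mod 32537 = 10230. x_0 is neither 1 nor 32536, so continue squaring. x_1 = 10230^2 mod 32537 = 13908. x_2 = 13908^2 mod 32537 = 32536. x_2 ≡ −1, so 13 is not a witness.
Base 11424: x_0 = 11424^4067 mod 32537 = 27076. x_0 is neither 1 nor 32536, so continue squaring. x_1 = 27076^2 mod 32537 = 18629. x_2 = 18629^2 mod 32537 = 32536. x_2 ≡ −1, so 11424 is not a witness.
No listed base is a witness for 32537.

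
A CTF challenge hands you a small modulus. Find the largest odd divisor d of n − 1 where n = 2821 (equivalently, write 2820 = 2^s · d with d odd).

705

Halving: 2820 → 1410 → 705; 705 is odd.
So 2820 = 2^2 · 705.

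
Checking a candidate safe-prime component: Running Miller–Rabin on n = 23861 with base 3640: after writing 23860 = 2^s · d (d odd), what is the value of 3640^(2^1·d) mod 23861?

21261

n − 1 = 23860 = 2^2 · 5965, so s = 2 and d = 5965.
Repeated squaring mod 23861: 3640^1 ≡ 3640, 3640^2 ≡ 6745, 3640^4 ≡ 15959, 3640^8 ≡ 21228, 3640^16 ≡ 12999, 3640^32 ≡ 14260, 3640^64 ≡ 4158, 3640^128 ≡ 13600, 3640^256 ≡ 13389, 3640^512 ≡ 21489, 3640^1024 ≡ 19049, 3640^2048 ≡ 10174, 3640^4096 ≡ 1258.
5965 = 4096 + 1024 + 512 + 256 + 64 + 8 + 4 + 1, so 3640^5965 ≡ 1258·19049·21489·13389·4158·21228·15959·3640 ≡ 21524 (mod 23861).
x_0 = 21524.
x_1 = 21524^2 mod 23861 = 21261.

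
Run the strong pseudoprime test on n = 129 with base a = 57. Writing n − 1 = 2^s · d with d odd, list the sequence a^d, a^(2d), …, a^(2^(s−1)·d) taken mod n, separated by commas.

n − 1 = 128 = 2^7 · 1, so s = 7 and d = 1.
x_0 = 57^1 mod 129 = 57.
x_1 = 57^2 mod 129 = 24.
x_2 = 24^2 mod 129 = 60.
x_3 = 60^2 mod 129 = 117.
x_4 = 117^2 mod 129 = 15.
x_5 = 15^2 mod 129 = 96.
x_6 = 96^2 mod 129 = 57.

57, 24, 60, 117, 15, 96, 57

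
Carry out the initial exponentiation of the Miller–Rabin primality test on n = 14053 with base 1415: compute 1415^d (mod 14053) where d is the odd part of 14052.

n − 1 = 14052 = 2^2 · 3513, so s = 2 and d = 3513.
Repeated squaring mod 14053: 1415^1 ≡ 1415, 1415^2 ≡ 6699, 1415^4 ≡ 5372, 1415^8 ≡ 7575, 1415^16 ≡ 2226, 1415^32 ≡ 8420, 1415^64 ≡ 13068, 1415^128 ≡ 568, 1415^256 ≡ 13458, 1415^512 ≡ 2700, 1415^1024 ≡ 10546, 1415^2048 ≡ 2674.
3513 = 2048 + 1024 + 256 + 128 + 32 + 16 + 8 + 1, so 1415^3513 ≡ 2674·10546·13458·568·8420·2226·7575·1415 ≡ 6430 (mod 14053).

6430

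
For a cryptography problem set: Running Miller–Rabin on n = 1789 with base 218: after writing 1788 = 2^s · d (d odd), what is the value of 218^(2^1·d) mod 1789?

1788

n − 1 = 1788 = 2^2 · 447, so s = 2 and d = 447.
Repeated squaring mod 1789: 218^1 ≡ 218, 218^2 ≡ 1010, 218^4 ≡ 370, 218^8 ≡ 936, 218^16 ≡ 1275, 218^32 ≡ 1213, 218^64 ≡ 811, 218^128 ≡ 1158, 218^256 ≡ 1003.
447 = 256 + 128 + 32 + 16 + 8 + 4 + 2 + 1, so 218^447 ≡ 1003·1158·1213·1275·936·370·1010·218 ≡ 724 (mod 1789).
x_0 = 724.
x_1 = 724^2 mod 1789 = 1788.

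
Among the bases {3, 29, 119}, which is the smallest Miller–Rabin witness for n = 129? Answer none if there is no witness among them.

3

n − 1 = 128 = 2^7 · 1, so s = 7 and d = 1.
Base 3: x_0 = 3^1 mod 129 = 3. x_0 is neither 1 nor 128, so continue squaring. x_1 = 3^2 mod 129 = 9. x_2 = 9^2 mod 129 = 81. x_3 = 81^2 mod 129 = 111. x_4 = 111^2 mod 129 = 66. x_5 = 66^2 mod 129 = 99. x_6 = 99^2 mod 129 = 126. Reached i = s−1 = 6 without hitting −1: 3 is a Miller–Rabin witness and 129 is composite.
Base 29: x_0 = 29^1 mod 129 = 29. x_0 is neither 1 nor 128, so continue squaring. x_1 = 29^2 mod 129 = 67. x_2 = 67^2 mod 129 = 103. x_3 = 103^2 mod 129 = 31. x_4 = 31^2 mod 129 = 58. x_5 = 58^2 mod 129 = 10. x_6 = 10^2 mod 129 = 100. Reached i = s−1 = 6 without hitting −1: 29 is a Miller–Rabin witness and 129 is composite.
Base 119: x_0 = 119^1 mod 129 = 119. x_0 is neither 1 nor 128, so continue squaring. x_1 = 119^2 mod 129 = 100. x_2 = 100^2 mod 129 = 67. x_3 = 67^2 mod 129 = 103. x_4 = 103^2 mod 129 = 31. x_5 = 31^2 mod 129 = 58. x_6 = 58^2 mod 129 = 10. Reached i = s−1 = 6 without hitting −1: 119 is a Miller–Rabin witness and 129 is composite.
The smallest witness among the given bases is 3.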